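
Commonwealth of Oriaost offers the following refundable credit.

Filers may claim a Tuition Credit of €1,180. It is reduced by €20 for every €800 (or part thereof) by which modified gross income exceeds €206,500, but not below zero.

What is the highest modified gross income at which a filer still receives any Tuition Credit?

€252,900

After 58 increments the reduction is 58 × €20 = €1,160, leaving €20; one more increment wipes it out. Increment 58 ends at excess 58 × €800 = €46,400, so the highest qualifying income is €206,500 + €46,400 = €252,900.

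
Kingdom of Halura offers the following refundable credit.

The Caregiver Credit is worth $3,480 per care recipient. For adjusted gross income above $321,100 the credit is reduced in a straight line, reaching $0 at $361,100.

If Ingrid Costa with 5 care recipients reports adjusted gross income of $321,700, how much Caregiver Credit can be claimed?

Caregiver Credit: base = 5 × $3,480 = $17,400. $321,700 is $600 into a $40,000 phase-out range, leaving 39,400/40,000 of the credit: $17,400 × 39,400/40,000 = $17,139.

$17,139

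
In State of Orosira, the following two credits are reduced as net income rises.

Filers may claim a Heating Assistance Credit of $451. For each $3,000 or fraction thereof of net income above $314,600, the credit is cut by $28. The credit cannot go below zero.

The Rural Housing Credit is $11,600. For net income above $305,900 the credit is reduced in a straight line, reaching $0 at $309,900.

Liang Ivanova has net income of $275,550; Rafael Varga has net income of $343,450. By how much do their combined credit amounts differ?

$11,880

Liang ($275,550): Heating Assistance Credit: $275,550 is at or below the $314,600 threshold, so the full $451 applies. Rural Housing Credit: $275,550 is at or below the $305,900 threshold, so the full $11,600 applies. total $451 + $11,600 = $12,051
Rafael ($343,450): Heating Assistance Credit: income exceeds $314,600 by $28,850, which is 10 full-or-partial $3,000 increments; reduction = 10 × $28 = $280, leaving $171. Rural Housing Credit: $343,450 is at or above $309,900, so the credit is $0. total $171 + $0 = $171
Difference: |$12,051 − $171| = $11,880.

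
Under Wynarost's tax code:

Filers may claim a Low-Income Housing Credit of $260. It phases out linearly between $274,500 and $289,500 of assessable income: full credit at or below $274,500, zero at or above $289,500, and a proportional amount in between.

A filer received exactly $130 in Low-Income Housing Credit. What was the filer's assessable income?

$130 is 130/260 of the full $260, so 130/260 of the $15,000 range has been used: income = $274,500 + $15,000 × 130/260 = $282,000.

$282,000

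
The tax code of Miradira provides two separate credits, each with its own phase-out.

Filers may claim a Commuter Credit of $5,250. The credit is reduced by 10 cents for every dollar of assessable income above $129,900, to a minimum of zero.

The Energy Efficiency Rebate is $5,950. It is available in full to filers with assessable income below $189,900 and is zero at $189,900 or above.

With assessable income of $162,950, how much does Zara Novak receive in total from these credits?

$7,895

Commuter Credit: 10% of the $33,050 excess over $129,900 is $3,305; credit = $5,250 − $3,305 = $1,945.
Energy Efficiency Rebate: $162,950 is below the $189,900 cutoff, so the full $5,950 applies.
Total: $1,945 + $5,950 = $7,895.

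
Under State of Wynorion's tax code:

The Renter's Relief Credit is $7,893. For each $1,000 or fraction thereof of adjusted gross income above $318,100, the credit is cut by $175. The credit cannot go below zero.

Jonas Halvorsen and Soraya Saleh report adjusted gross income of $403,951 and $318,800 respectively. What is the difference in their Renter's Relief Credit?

Jonas ($403,951): Renter's Relief Credit: income exceeds $318,100 by $85,851 → 86 increments × $175 = $15,050 ≥ base, so the credit is $0.
Soraya ($318,800): Renter's Relief Credit: income exceeds $318,100 by $700, which is 1 full-or-partial $1,000 increment; reduction = 1 × $175 = $175, leaving $7,718.
Difference: |$0 − $7,718| = $7,718.

$7,718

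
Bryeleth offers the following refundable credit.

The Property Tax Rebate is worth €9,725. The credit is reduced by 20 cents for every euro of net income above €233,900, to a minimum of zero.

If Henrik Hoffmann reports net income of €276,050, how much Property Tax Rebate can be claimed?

Property Tax Rebate: 20% of the €42,150 excess over €233,900 is €8,430; credit = €9,725 − €8,430 = €1,295.

€1,295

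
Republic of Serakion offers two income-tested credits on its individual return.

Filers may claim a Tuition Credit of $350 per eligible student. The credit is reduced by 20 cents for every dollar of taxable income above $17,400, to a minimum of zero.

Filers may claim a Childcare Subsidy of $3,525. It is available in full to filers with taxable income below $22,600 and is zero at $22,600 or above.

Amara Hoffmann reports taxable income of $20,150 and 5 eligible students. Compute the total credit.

$4,725

Tuition Credit: base = 5 × $350 = $1,750. 20% of the $2,750 excess over $17,400 is $550; credit = $1,750 − $550 = $1,200.
Childcare Subsidy: $20,150 is below the $22,600 cutoff, so the full $3,525 applies.
Total: $1,200 + $3,525 = $4,725.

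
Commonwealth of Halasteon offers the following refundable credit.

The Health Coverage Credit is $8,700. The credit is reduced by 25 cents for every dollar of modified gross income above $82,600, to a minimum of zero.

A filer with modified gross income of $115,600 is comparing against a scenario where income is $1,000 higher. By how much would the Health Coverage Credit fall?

$250

At $115,600 — 25% of the $33,000 excess over $82,600 is $8,250; credit = $8,700 − $8,250 = $450.
At $116,600 — 25% of the $34,000 excess over $82,600 is $8,500; credit = $8,700 − $8,500 = $200.
Lost: $450 − $200 = $250.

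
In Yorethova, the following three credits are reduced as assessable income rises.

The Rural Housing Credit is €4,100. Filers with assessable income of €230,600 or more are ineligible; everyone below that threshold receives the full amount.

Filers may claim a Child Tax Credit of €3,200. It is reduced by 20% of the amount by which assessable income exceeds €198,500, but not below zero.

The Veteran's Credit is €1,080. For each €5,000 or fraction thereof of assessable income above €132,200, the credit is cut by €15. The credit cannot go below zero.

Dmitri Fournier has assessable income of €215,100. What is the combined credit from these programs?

€4,925

Rural Housing Credit: €215,100 is below the €230,600 cutoff, so the full €4,100 applies.
Child Tax Credit: 20% of the €16,600 excess over €198,500 is €3,320 ≥ base, so the credit is €0.
Veteran's Credit: income exceeds €132,200 by €82,900, which is 17 full-or-partial €5,000 increments; reduction = 17 × €15 = €255, leaving €825.
Total: €4,100 + €0 + €825 = €4,925.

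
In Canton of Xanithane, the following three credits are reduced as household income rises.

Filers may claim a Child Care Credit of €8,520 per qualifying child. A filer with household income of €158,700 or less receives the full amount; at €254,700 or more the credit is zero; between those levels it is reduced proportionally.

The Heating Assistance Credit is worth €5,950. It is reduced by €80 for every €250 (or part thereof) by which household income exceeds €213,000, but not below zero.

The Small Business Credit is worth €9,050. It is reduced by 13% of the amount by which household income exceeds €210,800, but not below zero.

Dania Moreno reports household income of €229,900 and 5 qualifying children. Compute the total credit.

Child Care Credit: base = 5 × €8,520 = €42,600. €229,900 is €71,200 into a €96,000 phase-out range, leaving 24,800/96,000 of the credit: €42,600 × 24,800/96,000 = €11,005.
Heating Assistance Credit: income exceeds €213,000 by €16,900, which is 68 full-or-partial €250 increments; reduction = 68 × €80 = €5,440, leaving €510.
Small Business Credit: 13% of the €19,100 excess over €210,800 is €2,483; credit = €9,050 − €2,483 = €6,567.
Total: €11,005 + €510 + €6,567 = €18,082.

€18,082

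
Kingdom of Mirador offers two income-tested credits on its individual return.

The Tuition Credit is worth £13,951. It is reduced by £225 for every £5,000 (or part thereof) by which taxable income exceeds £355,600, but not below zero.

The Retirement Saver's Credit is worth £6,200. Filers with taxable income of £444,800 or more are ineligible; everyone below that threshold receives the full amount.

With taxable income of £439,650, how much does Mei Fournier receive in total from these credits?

£16,326

Tuition Credit: income exceeds £355,600 by £84,050, which is 17 full-or-partial £5,000 increments; reduction = 17 × £225 = £3,825, leaving £10,126.
Retirement Saver's Credit: £439,650 is below the £444,800 cutoff, so the full £6,200 applies.
Total: £10,126 + £6,200 = £16,326.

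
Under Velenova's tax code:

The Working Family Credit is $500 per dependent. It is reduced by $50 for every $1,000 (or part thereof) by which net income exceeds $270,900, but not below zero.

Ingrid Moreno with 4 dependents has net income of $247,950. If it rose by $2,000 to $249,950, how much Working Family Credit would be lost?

$0

At $247,950 — base = 4 × $500 = $2,000. $247,950 is at or below the $270,900 threshold, so the full $2,000 applies.
At $249,950 — base = 4 × $500 = $2,000. $249,950 is at or below the $270,900 threshold, so the full $2,000 applies.
Lost: $2,000 − $2,000 = $0.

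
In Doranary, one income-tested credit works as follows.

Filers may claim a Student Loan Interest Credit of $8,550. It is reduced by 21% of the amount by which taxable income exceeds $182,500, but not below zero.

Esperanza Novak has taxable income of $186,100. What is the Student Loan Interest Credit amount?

Student Loan Interest Credit: 21% of the $3,600 excess over $182,500 is $756; credit = $8,550 − $756 = $7,794.

$7,794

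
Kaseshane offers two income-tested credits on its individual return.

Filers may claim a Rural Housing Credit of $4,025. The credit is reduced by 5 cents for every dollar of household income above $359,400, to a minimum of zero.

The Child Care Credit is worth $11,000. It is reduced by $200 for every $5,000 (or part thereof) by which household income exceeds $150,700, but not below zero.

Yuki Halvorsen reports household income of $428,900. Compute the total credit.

Rural Housing Credit: 5% of the $69,500 excess over $359,400 is $3,475; credit = $4,025 − $3,475 = $550.
Child Care Credit: income exceeds $150,700 by $278,200 → 56 increments × $200 = $11,200 ≥ base, so the credit is $0.
Total: $550 + $0 = $550.

$550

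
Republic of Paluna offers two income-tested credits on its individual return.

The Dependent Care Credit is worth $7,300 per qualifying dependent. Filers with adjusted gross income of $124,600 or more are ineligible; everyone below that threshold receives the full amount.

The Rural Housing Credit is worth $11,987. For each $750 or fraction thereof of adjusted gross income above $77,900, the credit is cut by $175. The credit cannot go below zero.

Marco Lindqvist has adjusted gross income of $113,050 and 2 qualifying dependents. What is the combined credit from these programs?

Dependent Care Credit: base = 2 × $7,300 = $14,600. $113,050 is below the $124,600 cutoff, so the full $14,600 applies.
Rural Housing Credit: income exceeds $77,900 by $35,150, which is 47 full-or-partial $750 increments; reduction = 47 × $175 = $8,225, leaving $3,762.
Total: $14,600 + $3,762 = $18,362.

$18,362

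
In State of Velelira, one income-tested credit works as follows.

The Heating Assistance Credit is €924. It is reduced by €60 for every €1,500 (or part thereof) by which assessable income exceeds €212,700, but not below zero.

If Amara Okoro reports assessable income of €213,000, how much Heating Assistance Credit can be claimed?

Heating Assistance Credit: income exceeds €212,700 by €300, which is 1 full-or-partial €1,500 increment; reduction = 1 × €60 = €60, leaving €864.

€864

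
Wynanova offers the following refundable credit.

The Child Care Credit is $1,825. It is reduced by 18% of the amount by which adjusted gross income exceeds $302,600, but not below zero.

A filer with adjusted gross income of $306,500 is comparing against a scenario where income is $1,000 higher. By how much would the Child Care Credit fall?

At $306,500 — 18% of the $3,900 excess over $302,600 is $702; credit = $1,825 − $702 = $1,123.
At $307,500 — 18% of the $4,900 excess over $302,600 is $882; credit = $1,825 − $882 = $943.
Lost: $1,123 − $943 = $180.

$180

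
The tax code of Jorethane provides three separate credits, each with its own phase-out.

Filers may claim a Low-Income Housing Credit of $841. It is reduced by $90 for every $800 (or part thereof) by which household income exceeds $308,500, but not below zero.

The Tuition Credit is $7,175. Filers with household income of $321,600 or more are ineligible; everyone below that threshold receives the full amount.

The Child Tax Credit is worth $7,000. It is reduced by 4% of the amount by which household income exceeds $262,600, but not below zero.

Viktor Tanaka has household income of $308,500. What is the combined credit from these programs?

$13,180

Low-Income Housing Credit: $308,500 is at or below the $308,500 threshold, so the full $841 applies.
Tuition Credit: $308,500 is below the $321,600 cutoff, so the full $7,175 applies.
Child Tax Credit: 4% of the $45,900 excess over $262,600 is $1,836; credit = $7,000 − $1,836 = $5,164.
Total: $841 + $7,175 + $5,164 = $13,180.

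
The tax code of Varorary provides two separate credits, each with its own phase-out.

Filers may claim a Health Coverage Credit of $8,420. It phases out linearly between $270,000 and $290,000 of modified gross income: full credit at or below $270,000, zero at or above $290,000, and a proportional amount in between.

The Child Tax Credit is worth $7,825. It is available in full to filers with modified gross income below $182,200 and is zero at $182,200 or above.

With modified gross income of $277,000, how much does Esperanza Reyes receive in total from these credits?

$5,473

Health Coverage Credit: $277,000 is $7,000 into a $20,000 phase-out range, leaving 13,000/20,000 of the credit: $8,420 × 13,000/20,000 = $5,473.
Child Tax Credit: $277,000 meets or exceeds the $182,200 cutoff, so the credit is $0.
Total: $5,473 + $0 = $5,473.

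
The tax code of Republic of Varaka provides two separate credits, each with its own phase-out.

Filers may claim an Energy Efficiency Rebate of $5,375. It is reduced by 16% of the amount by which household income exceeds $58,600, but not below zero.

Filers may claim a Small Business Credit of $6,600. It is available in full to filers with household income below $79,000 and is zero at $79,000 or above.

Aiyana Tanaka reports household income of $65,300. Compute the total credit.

Energy Efficiency Rebate: 16% of the $6,700 excess over $58,600 is $1,072; credit = $5,375 − $1,072 = $4,303.
Small Business Credit: $65,300 is below the $79,000 cutoff, so the full $6,600 applies.
Total: $4,303 + $6,600 = $10,903.

$10,903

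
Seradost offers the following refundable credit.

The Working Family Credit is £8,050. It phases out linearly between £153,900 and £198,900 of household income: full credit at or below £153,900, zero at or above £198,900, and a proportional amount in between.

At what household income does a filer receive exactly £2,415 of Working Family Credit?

£185,400

£2,415 is 2,415/8,050 of the full £8,050, so 5,635/8,050 of the £45,000 range has been used: income = £153,900 + £45,000 × 5,635/8,050 = £185,400.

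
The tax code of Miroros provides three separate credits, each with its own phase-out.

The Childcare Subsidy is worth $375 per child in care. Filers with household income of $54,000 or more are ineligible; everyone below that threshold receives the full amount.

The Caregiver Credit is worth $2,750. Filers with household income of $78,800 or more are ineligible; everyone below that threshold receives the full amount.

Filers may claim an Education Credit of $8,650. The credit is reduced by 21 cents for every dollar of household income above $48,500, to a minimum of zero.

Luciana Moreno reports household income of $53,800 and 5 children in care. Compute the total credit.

Childcare Subsidy: base = 5 × $375 = $1,875. $53,800 is below the $54,000 cutoff, so the full $1,875 applies.
Caregiver Credit: $53,800 is below the $78,800 cutoff, so the full $2,750 applies.
Education Credit: 21% of the $5,300 excess over $48,500 is $1,113; credit = $8,650 − $1,113 = $7,537.
Total: $1,875 + $2,750 + $7,537 = $12,162.

$12,162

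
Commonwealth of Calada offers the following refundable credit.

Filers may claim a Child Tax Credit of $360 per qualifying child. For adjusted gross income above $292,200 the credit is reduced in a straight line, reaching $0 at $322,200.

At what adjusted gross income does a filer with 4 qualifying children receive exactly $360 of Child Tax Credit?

Full credit = 4 × $360 = $1,440.
$360 is 360/1,440 of the full $1,440, so 1,080/1,440 of the $30,000 range has been used: income = $292,200 + $30,000 × 1,080/1,440 = $314,700.

$314,700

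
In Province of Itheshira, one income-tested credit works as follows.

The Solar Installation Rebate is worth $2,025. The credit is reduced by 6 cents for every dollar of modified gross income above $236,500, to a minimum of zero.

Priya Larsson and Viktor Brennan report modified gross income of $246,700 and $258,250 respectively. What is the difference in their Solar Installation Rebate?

$693

Priya ($246,700): Solar Installation Rebate: 6% of the $10,200 excess over $236,500 is $612; credit = $2,025 − $612 = $1,413.
Viktor ($258,250): Solar Installation Rebate: 6% of the $21,750 excess over $236,500 is $1,305; credit = $2,025 − $1,305 = $720.
Difference: |$1,413 − $720| = $693.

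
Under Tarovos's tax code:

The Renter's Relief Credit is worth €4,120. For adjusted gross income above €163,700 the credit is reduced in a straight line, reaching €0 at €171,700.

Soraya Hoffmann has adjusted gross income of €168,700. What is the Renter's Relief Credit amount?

Renter's Relief Credit: €168,700 is €5,000 into a €8,000 phase-out range, leaving 3,000/8,000 of the credit: €4,120 × 3,000/8,000 = €1,545.

€1,545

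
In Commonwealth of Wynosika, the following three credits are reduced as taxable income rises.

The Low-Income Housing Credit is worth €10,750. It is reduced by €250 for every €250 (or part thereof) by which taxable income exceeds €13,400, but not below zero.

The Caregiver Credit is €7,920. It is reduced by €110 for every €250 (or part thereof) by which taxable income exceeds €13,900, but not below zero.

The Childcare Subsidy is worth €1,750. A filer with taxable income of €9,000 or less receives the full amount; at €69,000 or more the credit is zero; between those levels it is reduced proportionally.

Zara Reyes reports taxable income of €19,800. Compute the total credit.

€10,965

Low-Income Housing Credit: income exceeds €13,400 by €6,400, which is 26 full-or-partial €250 increments; reduction = 26 × €250 = €6,500, leaving €4,250.
Caregiver Credit: income exceeds €13,900 by €5,900, which is 24 full-or-partial €250 increments; reduction = 24 × €110 = €2,640, leaving €5,280.
Childcare Subsidy: €19,800 is €10,800 into a €60,000 phase-out range, leaving 49,200/60,000 of the credit: €1,750 × 49,200/60,000 = €1,435.
Total: €4,250 + €5,280 + €1,435 = €10,965.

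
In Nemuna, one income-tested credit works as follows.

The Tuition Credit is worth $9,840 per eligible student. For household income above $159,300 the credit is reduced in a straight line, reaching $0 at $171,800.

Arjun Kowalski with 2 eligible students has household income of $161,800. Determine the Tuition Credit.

Tuition Credit: base = 2 × $9,840 = $19,680. $161,800 is $2,500 into a $12,500 phase-out range, leaving 10,000/12,500 of the credit: $19,680 × 10,000/12,500 = $15,744.

$15,744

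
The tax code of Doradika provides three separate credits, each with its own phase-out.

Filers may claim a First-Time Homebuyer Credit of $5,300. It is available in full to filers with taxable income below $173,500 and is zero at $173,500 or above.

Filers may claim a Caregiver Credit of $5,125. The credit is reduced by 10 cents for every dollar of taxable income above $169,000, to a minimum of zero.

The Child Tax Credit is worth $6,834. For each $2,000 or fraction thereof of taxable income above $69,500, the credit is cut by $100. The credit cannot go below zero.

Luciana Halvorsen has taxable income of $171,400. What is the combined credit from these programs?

$11,919

First-Time Homebuyer Credit: $171,400 is below the $173,500 cutoff, so the full $5,300 applies.
Caregiver Credit: 10% of the $2,400 excess over $169,000 is $240; credit = $5,125 − $240 = $4,885.
Child Tax Credit: income exceeds $69,500 by $101,900, which is 51 full-or-partial $2,000 increments; reduction = 51 × $100 = $5,100, leaving $1,734.
Total: $5,300 + $4,885 + $1,734 = $11,919.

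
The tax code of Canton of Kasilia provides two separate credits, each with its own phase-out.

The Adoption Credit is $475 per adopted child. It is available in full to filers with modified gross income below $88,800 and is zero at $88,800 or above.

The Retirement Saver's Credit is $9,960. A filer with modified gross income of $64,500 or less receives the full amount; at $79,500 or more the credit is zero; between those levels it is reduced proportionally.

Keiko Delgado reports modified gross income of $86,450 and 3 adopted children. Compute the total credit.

Adoption Credit: base = 3 × $475 = $1,425. $86,450 is below the $88,800 cutoff, so the full $1,425 applies.
Retirement Saver's Credit: $86,450 is at or above $79,500, so the credit is $0.
Total: $1,425 + $0 = $1,425.

$1,425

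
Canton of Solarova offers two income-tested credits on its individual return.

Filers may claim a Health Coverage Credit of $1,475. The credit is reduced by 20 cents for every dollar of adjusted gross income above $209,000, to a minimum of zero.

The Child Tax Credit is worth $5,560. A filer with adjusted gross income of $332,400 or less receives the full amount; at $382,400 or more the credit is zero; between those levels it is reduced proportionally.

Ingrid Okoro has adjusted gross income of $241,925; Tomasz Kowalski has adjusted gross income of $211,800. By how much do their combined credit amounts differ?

$915

Ingrid ($241,925): Health Coverage Credit: 20% of the $32,925 excess over $209,000 is $6,585 ≥ base, so the credit is $0. Child Tax Credit: $241,925 is at or below the $332,400 threshold, so the full $5,560 applies. total $0 + $5,560 = $5,560
Tomasz ($211,800): Health Coverage Credit: 20% of the $2,800 excess over $209,000 is $560; credit = $1,475 − $560 = $915. Child Tax Credit: $211,800 is at or below the $332,400 threshold, so the full $5,560 applies. total $915 + $5,560 = $6,475
Difference: |$5,560 − $6,475| = $915.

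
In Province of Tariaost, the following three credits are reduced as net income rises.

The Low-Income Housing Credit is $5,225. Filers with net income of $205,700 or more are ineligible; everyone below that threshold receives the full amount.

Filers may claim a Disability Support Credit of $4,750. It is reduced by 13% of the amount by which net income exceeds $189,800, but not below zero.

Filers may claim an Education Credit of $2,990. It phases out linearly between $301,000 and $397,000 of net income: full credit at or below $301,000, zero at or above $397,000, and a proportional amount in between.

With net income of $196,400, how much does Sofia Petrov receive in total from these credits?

Low-Income Housing Credit: $196,400 is below the $205,700 cutoff, so the full $5,225 applies.
Disability Support Credit: 13% of the $6,600 excess over $189,800 is $858; credit = $4,750 − $858 = $3,892.
Education Credit: $196,400 is at or below the $301,000 threshold, so the full $2,990 applies.
Total: $5,225 + $3,892 + $2,990 = $12,107.

$12,107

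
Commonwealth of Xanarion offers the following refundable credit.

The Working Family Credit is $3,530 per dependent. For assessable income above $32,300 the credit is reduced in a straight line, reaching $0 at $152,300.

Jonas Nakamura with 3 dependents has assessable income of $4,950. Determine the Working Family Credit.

Working Family Credit: base = 3 × $3,530 = $10,590. $4,950 is at or below the $32,300 threshold, so the full $10,590 applies.

$10,590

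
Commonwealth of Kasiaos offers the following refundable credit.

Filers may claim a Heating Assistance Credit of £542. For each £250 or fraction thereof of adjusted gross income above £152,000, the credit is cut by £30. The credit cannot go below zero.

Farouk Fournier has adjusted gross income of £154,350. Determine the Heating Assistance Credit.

£242

Heating Assistance Credit: income exceeds £152,000 by £2,350, which is 10 full-or-partial £250 increments; reduction = 10 × £30 = £300, leaving £242.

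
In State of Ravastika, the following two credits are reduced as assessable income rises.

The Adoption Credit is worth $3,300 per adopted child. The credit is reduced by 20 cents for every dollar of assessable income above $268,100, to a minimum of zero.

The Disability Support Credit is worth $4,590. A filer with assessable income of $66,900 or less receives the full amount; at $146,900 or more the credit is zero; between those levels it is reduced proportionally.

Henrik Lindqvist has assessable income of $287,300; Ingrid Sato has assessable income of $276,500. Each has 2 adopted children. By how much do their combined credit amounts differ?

$2,160

Henrik ($287,300): Adoption Credit: base = 2 × $3,300 = $6,600. 20% of the $19,200 excess over $268,100 is $3,840; credit = $6,600 − $3,840 = $2,760. Disability Support Credit: $287,300 is at or above $146,900, so the credit is $0. total $2,760 + $0 = $2,760
Ingrid ($276,500): Adoption Credit: base = 2 × $3,300 = $6,600. 20% of the $8,400 excess over $268,100 is $1,680; credit = $6,600 − $1,680 = $4,920. Disability Support Credit: $276,500 is at or above $146,900, so the credit is $0. total $4,920 + $0 = $4,920
Difference: |$2,760 − $4,920| = $2,160.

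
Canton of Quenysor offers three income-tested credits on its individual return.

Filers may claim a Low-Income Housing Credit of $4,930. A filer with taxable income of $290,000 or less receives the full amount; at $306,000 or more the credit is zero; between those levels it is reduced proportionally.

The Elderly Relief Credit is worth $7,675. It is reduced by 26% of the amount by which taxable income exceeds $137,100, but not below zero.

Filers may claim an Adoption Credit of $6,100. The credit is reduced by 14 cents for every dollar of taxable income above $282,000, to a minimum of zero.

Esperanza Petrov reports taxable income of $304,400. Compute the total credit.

$3,457

Low-Income Housing Credit: $304,400 is $14,400 into a $16,000 phase-out range, leaving 1,600/16,000 of the credit: $4,930 × 1,600/16,000 = $493.
Elderly Relief Credit: 26% of the $167,300 excess over $137,100 is $43,498 ≥ base, so the credit is $0.
Adoption Credit: 14% of the $22,400 excess over $282,000 is $3,136; credit = $6,100 − $3,136 = $2,964.
Total: $493 + $0 + $2,964 = $3,457.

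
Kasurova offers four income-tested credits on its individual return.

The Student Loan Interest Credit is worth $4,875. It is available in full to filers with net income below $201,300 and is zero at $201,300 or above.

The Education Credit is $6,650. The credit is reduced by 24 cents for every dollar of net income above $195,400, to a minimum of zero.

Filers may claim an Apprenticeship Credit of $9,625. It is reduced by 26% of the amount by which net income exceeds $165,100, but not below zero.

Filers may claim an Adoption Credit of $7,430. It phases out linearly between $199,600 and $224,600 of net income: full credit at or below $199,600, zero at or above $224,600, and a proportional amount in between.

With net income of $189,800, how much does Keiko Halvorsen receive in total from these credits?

Student Loan Interest Credit: $189,800 is below the $201,300 cutoff, so the full $4,875 applies.
Education Credit: $189,800 is at or below the $195,400 threshold, so the full $6,650 applies.
Apprenticeship Credit: 26% of the $24,700 excess over $165,100 is $6,422; credit = $9,625 − $6,422 = $3,203.
Adoption Credit: $189,800 is at or below the $199,600 threshold, so the full $7,430 applies.
Total: $4,875 + $6,650 + $3,203 + $7,430 = $22,158.

$22,158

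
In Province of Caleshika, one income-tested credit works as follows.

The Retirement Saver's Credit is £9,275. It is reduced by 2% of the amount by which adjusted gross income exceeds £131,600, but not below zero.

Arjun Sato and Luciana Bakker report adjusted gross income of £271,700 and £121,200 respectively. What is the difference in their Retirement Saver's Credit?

£2,802

Arjun (£271,700): Retirement Saver's Credit: 2% of the £140,100 excess over £131,600 is £2,802; credit = £9,275 − £2,802 = £6,473.
Luciana (£121,200): Retirement Saver's Credit: £121,200 is at or below the £131,600 threshold, so the full £9,275 applies.
Difference: |£6,473 − £9,275| = £2,802.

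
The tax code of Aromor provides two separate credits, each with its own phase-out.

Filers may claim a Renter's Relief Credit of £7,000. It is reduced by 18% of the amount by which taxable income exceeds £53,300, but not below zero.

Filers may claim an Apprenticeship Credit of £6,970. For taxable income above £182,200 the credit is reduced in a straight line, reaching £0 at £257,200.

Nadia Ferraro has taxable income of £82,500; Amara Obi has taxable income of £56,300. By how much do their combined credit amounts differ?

Nadia (£82,500): Renter's Relief Credit: 18% of the £29,200 excess over £53,300 is £5,256; credit = £7,000 − £5,256 = £1,744. Apprenticeship Credit: £82,500 is at or below the £182,200 threshold, so the full £6,970 applies. total £1,744 + £6,970 = £8,714
Amara (£56,300): Renter's Relief Credit: 18% of the £3,000 excess over £53,300 is £540; credit = £7,000 − £540 = £6,460. Apprenticeship Credit: £56,300 is at or below the £182,200 threshold, so the full £6,970 applies. total £6,460 + £6,970 = £13,430
Difference: |£8,714 − £13,430| = £4,716.

£4,716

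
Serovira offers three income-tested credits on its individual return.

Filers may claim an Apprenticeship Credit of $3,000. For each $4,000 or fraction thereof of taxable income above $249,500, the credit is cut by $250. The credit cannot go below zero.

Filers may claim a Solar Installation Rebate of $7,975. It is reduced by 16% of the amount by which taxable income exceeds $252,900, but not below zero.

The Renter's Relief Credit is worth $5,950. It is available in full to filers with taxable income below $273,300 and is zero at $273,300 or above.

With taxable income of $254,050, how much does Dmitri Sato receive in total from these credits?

$16,241

Apprenticeship Credit: income exceeds $249,500 by $4,550, which is 2 full-or-partial $4,000 increments; reduction = 2 × $250 = $500, leaving $2,500.
Solar Installation Rebate: 16% of the $1,150 excess over $252,900 is $184; credit = $7,975 − $184 = $7,791.
Renter's Relief Credit: $254,050 is below the $273,300 cutoff, so the full $5,950 applies.
Total: $2,500 + $7,791 + $5,950 = $16,241.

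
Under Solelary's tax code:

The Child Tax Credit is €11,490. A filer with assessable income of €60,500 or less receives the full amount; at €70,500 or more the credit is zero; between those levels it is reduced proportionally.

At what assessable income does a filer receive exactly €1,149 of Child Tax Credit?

€69,500

€1,149 is 1,149/11,490 of the full €11,490, so 10,341/11,490 of the €10,000 range has been used: income = €60,500 + €10,000 × 10,341/11,490 = €69,500.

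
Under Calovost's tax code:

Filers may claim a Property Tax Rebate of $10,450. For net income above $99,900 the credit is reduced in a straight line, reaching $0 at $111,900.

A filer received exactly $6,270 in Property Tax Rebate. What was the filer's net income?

$104,700

$6,270 is 6,270/10,450 of the full $10,450, so 4,180/10,450 of the $12,000 range has been used: income = $99,900 + $12,000 × 4,180/10,450 = $104,700.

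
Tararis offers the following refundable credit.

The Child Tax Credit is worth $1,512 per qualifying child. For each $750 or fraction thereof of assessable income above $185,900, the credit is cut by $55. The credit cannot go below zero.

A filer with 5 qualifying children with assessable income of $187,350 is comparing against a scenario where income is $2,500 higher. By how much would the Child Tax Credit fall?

$220

At $187,350 — base = 5 × $1,512 = $7,560. income exceeds $185,900 by $1,450, which is 2 full-or-partial $750 increments; reduction = 2 × $55 = $110, leaving $7,450.
At $189,850 — base = 5 × $1,512 = $7,560. income exceeds $185,900 by $3,950, which is 6 full-or-partial $750 increments; reduction = 6 × $55 = $330, leaving $7,230.
Lost: $7,450 − $7,230 = $220.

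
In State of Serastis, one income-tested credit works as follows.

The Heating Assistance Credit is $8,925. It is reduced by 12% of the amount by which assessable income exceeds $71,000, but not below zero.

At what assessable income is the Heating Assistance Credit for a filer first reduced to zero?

$145,375

The credit falls by 12% of each dollar above $71,000, so it reaches zero when the excess is $8,925 / 12% = $74,375: income = $71,000 + $74,375 = $145,375.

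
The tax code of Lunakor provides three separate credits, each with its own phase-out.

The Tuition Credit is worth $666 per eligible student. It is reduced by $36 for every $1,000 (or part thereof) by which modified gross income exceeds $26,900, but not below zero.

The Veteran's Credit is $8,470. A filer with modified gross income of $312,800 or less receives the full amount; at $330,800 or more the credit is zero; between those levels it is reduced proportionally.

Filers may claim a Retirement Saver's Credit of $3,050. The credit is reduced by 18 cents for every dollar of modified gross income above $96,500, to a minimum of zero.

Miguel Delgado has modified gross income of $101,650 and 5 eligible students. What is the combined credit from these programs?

Tuition Credit: base = 5 × $666 = $3,330. income exceeds $26,900 by $74,750, which is 75 full-or-partial $1,000 increments; reduction = 75 × $36 = $2,700, leaving $630.
Veteran's Credit: $101,650 is at or below the $312,800 threshold, so the full $8,470 applies.
Retirement Saver's Credit: 18% of the $5,150 excess over $96,500 is $927; credit = $3,050 − $927 = $2,123.
Total: $630 + $8,470 + $2,123 = $11,223.

$11,223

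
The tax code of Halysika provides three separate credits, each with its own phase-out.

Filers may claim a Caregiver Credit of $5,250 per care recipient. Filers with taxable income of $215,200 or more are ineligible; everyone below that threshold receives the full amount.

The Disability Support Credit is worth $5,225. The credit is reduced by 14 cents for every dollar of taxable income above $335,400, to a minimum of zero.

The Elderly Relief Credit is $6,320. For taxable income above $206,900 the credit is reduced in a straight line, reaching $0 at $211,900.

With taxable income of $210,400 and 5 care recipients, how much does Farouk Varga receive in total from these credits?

$33,371

Caregiver Credit: base = 5 × $5,250 = $26,250. $210,400 is below the $215,200 cutoff, so the full $26,250 applies.
Disability Support Credit: $210,400 is at or below the $335,400 threshold, so the full $5,225 applies.
Elderly Relief Credit: $210,400 is $3,500 into a $5,000 phase-out range, leaving 1,500/5,000 of the credit: $6,320 × 1,500/5,000 = $1,896.
Total: $26,250 + $5,225 + $1,896 = $33,371.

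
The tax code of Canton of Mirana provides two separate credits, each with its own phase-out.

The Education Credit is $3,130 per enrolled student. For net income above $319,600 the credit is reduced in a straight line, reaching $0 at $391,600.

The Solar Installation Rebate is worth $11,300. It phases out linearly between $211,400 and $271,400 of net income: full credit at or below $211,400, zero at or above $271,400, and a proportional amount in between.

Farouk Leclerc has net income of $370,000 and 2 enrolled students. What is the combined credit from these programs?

$1,878

Education Credit: base = 2 × $3,130 = $6,260. $370,000 is $50,400 into a $72,000 phase-out range, leaving 21,600/72,000 of the credit: $6,260 × 21,600/72,000 = $1,878.
Solar Installation Rebate: $370,000 is at or above $271,400, so the credit is $0.
Total: $1,878 + $0 = $1,878.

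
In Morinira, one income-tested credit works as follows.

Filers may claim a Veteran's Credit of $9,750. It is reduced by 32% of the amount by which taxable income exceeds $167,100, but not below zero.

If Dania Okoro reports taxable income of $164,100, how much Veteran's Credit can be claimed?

$9,750

Veteran's Credit: $164,100 is at or below the $167,100 threshold, so the full $9,750 applies.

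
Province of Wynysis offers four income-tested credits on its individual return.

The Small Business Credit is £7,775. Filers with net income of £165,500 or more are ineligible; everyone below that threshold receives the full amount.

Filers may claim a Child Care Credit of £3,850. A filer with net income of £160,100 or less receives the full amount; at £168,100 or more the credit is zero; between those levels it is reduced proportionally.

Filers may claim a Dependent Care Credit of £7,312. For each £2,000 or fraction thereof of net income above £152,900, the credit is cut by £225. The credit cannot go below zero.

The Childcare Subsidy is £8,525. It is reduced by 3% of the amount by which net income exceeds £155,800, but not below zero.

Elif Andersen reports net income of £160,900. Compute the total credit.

£26,024

Small Business Credit: £160,900 is below the £165,500 cutoff, so the full £7,775 applies.
Child Care Credit: £160,900 is £800 into a £8,000 phase-out range, leaving 7,200/8,000 of the credit: £3,850 × 7,200/8,000 = £3,465.
Dependent Care Credit: income exceeds £152,900 by £8,000, which is 4 full-or-partial £2,000 increments; reduction = 4 × £225 = £900, leaving £6,412.
Childcare Subsidy: 3% of the £5,100 excess over £155,800 is £153; credit = £8,525 − £153 = £8,372.
Total: £7,775 + £3,465 + £6,412 + £8,372 = £26,024.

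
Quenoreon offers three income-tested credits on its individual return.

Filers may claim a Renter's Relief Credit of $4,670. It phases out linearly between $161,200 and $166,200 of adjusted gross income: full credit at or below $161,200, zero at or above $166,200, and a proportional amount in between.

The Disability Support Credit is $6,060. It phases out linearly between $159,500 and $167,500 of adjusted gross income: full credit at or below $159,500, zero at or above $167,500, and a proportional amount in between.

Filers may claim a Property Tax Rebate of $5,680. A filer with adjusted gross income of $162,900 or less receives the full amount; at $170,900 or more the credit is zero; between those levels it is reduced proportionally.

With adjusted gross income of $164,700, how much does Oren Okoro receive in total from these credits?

$7,924

Renter's Relief Credit: $164,700 is $3,500 into a $5,000 phase-out range, leaving 1,500/5,000 of the credit: $4,670 × 1,500/5,000 = $1,401.
Disability Support Credit: $164,700 is $5,200 into a $8,000 phase-out range, leaving 2,800/8,000 of the credit: $6,060 × 2,800/8,000 = $2,121.
Property Tax Rebate: $164,700 is $1,800 into a $8,000 phase-out range, leaving 6,200/8,000 of the credit: $5,680 × 6,200/8,000 = $4,402.
Total: $1,401 + $2,121 + $4,402 = $7,924.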